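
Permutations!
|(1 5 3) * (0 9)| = |(0 9)(1 5 3)| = 6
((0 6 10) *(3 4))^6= (10)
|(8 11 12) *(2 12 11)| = |(2 12 8)| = 3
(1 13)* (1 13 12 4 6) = (13)(1 12 4 6) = [0, 12, 2, 3, 6, 5, 1, 7, 8, 9, 10, 11, 4, 13]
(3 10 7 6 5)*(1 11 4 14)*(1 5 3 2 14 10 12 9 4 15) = (1 11 15)(2 14 5)(3 12 9 4 10 7 6) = [0, 11, 14, 12, 10, 2, 3, 6, 8, 4, 7, 15, 9, 13, 5, 1]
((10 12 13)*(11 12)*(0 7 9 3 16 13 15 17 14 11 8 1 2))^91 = ((0 7 9 3 16 13 10 8 1 2)(11 12 15 17 14))^91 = (0 7 9 3 16 13 10 8 1 2)(11 12 15 17 14)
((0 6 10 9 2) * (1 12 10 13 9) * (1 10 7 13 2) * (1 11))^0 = (13) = ((0 6 2)(1 12 7 13 9 11))^0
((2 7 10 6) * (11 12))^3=((2 7 10 6)(11 12))^3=(2 6 10 7)(11 12)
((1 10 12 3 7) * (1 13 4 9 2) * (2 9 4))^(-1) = ((1 10 12 3 7 13 2))^(-1) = (1 2 13 7 3 12 10)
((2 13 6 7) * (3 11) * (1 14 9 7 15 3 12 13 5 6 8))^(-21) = ((1 14 9 7 2 5 6 15 3 11 12 13 8))^(-21) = (1 5 12 9 15 8 2 11 14 6 13 7 3)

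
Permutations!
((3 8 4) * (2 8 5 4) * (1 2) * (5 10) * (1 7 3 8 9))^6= (10)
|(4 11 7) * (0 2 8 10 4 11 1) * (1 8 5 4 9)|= 8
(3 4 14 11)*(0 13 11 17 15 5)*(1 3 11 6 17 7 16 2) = [13, 3, 1, 4, 14, 0, 17, 16, 8, 9, 10, 11, 12, 6, 7, 5, 2, 15] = (0 13 6 17 15 5)(1 3 4 14 7 16 2)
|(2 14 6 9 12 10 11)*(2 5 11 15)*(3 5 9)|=10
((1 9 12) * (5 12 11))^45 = (12)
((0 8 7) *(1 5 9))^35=(0 7 8)(1 9 5)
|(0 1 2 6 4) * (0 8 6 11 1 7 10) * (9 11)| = |(0 7 10)(1 2 9 11)(4 8 6)| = 12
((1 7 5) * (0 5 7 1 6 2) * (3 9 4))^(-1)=(0 2 6 5)(3 4 9)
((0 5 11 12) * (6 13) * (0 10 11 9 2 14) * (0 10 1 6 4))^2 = ((0 5 9 2 14 10 11 12 1 6 13 4))^2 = (0 9 14 11 1 13)(2 10 12 6 4 5)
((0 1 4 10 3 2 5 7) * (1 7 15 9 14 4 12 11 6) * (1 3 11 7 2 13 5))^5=((0 2 1 12 7)(3 13 5 15 9 14 4 10 11 6))^5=(3 14)(4 13)(5 10)(6 9)(11 15)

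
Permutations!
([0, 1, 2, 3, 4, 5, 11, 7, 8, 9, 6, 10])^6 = (11)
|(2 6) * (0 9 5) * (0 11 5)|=|(0 9)(2 6)(5 11)|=2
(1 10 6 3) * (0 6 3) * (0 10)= (0 6 10 3 1)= [6, 0, 2, 1, 4, 5, 10, 7, 8, 9, 3]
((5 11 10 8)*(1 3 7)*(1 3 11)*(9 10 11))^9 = ((11)(1 9 10 8 5)(3 7))^9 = (11)(1 5 8 10 9)(3 7)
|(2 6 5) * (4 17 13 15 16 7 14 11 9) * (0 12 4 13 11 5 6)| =|(0 12 4 17 11 9 13 15 16 7 14 5 2)| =13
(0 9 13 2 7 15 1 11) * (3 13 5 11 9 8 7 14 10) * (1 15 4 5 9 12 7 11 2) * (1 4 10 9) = (15)(0 8 11)(1 12 7 10 3 13 4 5 2 14 9) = [8, 12, 14, 13, 5, 2, 6, 10, 11, 1, 3, 0, 7, 4, 9, 15]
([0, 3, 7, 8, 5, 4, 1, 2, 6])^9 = (1 3 8 6)(2 7)(4 5)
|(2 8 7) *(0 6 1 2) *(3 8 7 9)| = 15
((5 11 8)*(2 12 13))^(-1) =(2 13 12)(5 8 11)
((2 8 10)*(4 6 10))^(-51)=(2 10 6 4 8)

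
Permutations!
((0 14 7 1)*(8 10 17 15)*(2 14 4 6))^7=(8 15 17 10)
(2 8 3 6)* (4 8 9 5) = (2 9 5 4 8 3 6) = [0, 1, 9, 6, 8, 4, 2, 7, 3, 5]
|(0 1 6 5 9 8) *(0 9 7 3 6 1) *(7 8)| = |(3 6 5 8 9 7)| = 6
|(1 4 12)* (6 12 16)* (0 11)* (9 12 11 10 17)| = |(0 10 17 9 12 1 4 16 6 11)| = 10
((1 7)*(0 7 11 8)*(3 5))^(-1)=(0 8 11 1 7)(3 5)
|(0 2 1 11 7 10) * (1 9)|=|(0 2 9 1 11 7 10)|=7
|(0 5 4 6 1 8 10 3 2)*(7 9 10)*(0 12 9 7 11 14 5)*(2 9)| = 42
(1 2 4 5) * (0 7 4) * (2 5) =(0 7 4 2)(1 5) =[7, 5, 0, 3, 2, 1, 6, 4]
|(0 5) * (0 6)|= 3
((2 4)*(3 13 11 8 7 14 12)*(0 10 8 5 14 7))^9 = ((0 10 8)(2 4)(3 13 11 5 14 12))^9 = (2 4)(3 5)(11 12)(13 14)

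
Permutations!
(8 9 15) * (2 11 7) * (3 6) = (2 11 7)(3 6)(8 9 15) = [0, 1, 11, 6, 4, 5, 3, 2, 9, 15, 10, 7, 12, 13, 14, 8]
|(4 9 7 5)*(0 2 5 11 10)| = |(0 2 5 4 9 7 11 10)| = 8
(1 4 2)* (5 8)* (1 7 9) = (1 4 2 7 9)(5 8) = [0, 4, 7, 3, 2, 8, 6, 9, 5, 1]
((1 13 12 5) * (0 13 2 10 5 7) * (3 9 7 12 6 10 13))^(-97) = ((0 3 9 7)(1 2 13 6 10 5))^(-97) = (0 7 9 3)(1 5 10 6 13 2)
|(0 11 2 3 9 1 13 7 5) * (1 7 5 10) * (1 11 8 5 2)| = |(0 8 5)(1 13 2 3 9 7 10 11)| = 24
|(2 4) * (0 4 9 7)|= 5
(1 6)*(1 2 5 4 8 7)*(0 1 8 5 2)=(0 1 6)(4 5)(7 8)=[1, 6, 2, 3, 5, 4, 0, 8, 7]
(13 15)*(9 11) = (9 11)(13 15) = [0, 1, 2, 3, 4, 5, 6, 7, 8, 11, 10, 9, 12, 15, 14, 13]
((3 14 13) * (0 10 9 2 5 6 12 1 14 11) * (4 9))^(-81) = (0 13 12 2 10 3 1 5 4 11 14 6 9)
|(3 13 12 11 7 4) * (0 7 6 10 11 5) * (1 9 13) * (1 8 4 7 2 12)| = |(0 2 12 5)(1 9 13)(3 8 4)(6 10 11)| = 12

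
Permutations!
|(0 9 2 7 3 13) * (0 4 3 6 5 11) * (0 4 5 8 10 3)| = 12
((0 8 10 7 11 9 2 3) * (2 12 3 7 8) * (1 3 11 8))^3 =((0 2 7 8 10 1 3)(9 12 11))^3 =(12)(0 8 3 7 1 2 10)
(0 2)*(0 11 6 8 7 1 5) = [2, 5, 11, 3, 4, 0, 8, 1, 7, 9, 10, 6] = (0 2 11 6 8 7 1 5)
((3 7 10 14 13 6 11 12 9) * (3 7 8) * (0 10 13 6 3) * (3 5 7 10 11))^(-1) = ((0 11 12 9 10 14 6 3 8)(5 7 13))^(-1) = (0 8 3 6 14 10 9 12 11)(5 13 7)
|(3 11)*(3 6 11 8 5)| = 6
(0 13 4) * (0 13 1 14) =(0 1 14)(4 13) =[1, 14, 2, 3, 13, 5, 6, 7, 8, 9, 10, 11, 12, 4, 0]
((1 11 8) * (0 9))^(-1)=(0 9)(1 8 11)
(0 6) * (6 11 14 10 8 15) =(0 11 14 10 8 15 6) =[11, 1, 2, 3, 4, 5, 0, 7, 15, 9, 8, 14, 12, 13, 10, 6]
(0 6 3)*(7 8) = (0 6 3)(7 8) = [6, 1, 2, 0, 4, 5, 3, 8, 7]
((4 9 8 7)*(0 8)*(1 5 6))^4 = (0 9 4 7 8)(1 5 6)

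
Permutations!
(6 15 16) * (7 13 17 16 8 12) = (6 15 8 12 7 13 17 16) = [0, 1, 2, 3, 4, 5, 15, 13, 12, 9, 10, 11, 7, 17, 14, 8, 6, 16]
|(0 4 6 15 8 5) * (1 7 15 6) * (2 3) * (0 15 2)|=6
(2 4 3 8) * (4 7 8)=(2 7 8)(3 4)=[0, 1, 7, 4, 3, 5, 6, 8, 2]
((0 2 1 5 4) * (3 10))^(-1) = (0 4 5 1 2)(3 10)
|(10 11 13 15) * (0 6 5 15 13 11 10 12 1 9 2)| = 8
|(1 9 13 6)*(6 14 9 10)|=3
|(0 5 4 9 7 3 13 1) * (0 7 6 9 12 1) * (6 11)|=24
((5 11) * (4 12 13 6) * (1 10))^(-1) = (1 10)(4 6 13 12)(5 11)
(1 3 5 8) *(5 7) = (1 3 7 5 8) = [0, 3, 2, 7, 4, 8, 6, 5, 1]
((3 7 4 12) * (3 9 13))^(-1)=(3 13 9 12 4 7)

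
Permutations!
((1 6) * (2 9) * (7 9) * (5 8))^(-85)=(1 6)(2 9 7)(5 8)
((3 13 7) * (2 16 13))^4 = ((2 16 13 7 3))^4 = (2 3 7 13 16)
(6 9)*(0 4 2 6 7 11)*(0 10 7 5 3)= (0 4 2 6 9 5 3)(7 11 10)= [4, 1, 6, 0, 2, 3, 9, 11, 8, 5, 7, 10]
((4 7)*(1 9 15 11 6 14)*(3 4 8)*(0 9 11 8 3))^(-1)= (0 8 15 9)(1 14 6 11)(3 7 4)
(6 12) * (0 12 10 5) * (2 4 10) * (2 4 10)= (0 12 6 4 2 10 5)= [12, 1, 10, 3, 2, 0, 4, 7, 8, 9, 5, 11, 6]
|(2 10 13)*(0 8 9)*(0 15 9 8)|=6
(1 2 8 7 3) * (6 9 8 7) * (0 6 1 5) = [6, 2, 7, 5, 4, 0, 9, 3, 1, 8] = (0 6 9 8 1 2 7 3 5)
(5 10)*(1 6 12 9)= (1 6 12 9)(5 10)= [0, 6, 2, 3, 4, 10, 12, 7, 8, 1, 5, 11, 9]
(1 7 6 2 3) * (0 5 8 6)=(0 5 8 6 2 3 1 7)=[5, 7, 3, 1, 4, 8, 2, 0, 6]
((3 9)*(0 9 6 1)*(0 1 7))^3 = ((0 9 3 6 7))^3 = (0 6 9 7 3)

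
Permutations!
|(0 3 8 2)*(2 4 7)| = 6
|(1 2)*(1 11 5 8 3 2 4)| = 10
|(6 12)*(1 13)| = |(1 13)(6 12)| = 2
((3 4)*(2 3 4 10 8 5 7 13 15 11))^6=(2 13 8)(3 15 5)(7 10 11)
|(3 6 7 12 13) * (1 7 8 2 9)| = 9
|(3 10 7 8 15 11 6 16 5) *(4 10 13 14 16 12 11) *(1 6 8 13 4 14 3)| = 45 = |(1 6 12 11 8 15 14 16 5)(3 4 10 7 13)|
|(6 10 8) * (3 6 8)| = |(3 6 10)| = 3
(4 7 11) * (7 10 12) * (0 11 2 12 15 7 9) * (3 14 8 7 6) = (0 11 4 10 15 6 3 14 8 7 2 12 9) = [11, 1, 12, 14, 10, 5, 3, 2, 7, 0, 15, 4, 9, 13, 8, 6]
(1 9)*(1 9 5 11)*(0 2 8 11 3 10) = (0 2 8 11 1 5 3 10) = [2, 5, 8, 10, 4, 3, 6, 7, 11, 9, 0, 1]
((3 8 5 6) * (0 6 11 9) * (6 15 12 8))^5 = ((0 15 12 8 5 11 9)(3 6))^5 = (0 11 8 15 9 5 12)(3 6)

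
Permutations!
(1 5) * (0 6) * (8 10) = [6, 5, 2, 3, 4, 1, 0, 7, 10, 9, 8] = (0 6)(1 5)(8 10)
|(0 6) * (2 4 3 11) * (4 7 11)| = |(0 6)(2 7 11)(3 4)| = 6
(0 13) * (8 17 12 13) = (0 8 17 12 13) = [8, 1, 2, 3, 4, 5, 6, 7, 17, 9, 10, 11, 13, 0, 14, 15, 16, 12]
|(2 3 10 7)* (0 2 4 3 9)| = |(0 2 9)(3 10 7 4)| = 12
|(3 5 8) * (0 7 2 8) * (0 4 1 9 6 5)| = 5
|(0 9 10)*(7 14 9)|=|(0 7 14 9 10)|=5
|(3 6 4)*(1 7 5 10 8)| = 15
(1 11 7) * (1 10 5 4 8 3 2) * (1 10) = (1 11 7)(2 10 5 4 8 3) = [0, 11, 10, 2, 8, 4, 6, 1, 3, 9, 5, 7]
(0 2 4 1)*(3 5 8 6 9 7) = (0 2 4 1)(3 5 8 6 9 7) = [2, 0, 4, 5, 1, 8, 9, 3, 6, 7]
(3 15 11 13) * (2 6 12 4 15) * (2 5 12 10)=(2 6 10)(3 5 12 4 15 11 13)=[0, 1, 6, 5, 15, 12, 10, 7, 8, 9, 2, 13, 4, 3, 14, 11]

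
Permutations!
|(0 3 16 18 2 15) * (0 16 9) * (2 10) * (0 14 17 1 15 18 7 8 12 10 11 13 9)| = |(0 3)(1 15 16 7 8 12 10 2 18 11 13 9 14 17)| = 14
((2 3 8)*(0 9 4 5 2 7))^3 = (0 5 8 9 2 7 4 3)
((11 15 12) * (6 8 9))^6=((6 8 9)(11 15 12))^6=(15)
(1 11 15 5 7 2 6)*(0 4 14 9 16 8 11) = (0 4 14 9 16 8 11 15 5 7 2 6 1) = [4, 0, 6, 3, 14, 7, 1, 2, 11, 16, 10, 15, 12, 13, 9, 5, 8]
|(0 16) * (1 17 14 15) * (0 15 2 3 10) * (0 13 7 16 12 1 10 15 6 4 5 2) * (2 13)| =60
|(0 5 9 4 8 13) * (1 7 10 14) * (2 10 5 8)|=|(0 8 13)(1 7 5 9 4 2 10 14)|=24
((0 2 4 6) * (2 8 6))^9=(8)(2 4)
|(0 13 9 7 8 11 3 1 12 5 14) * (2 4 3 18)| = |(0 13 9 7 8 11 18 2 4 3 1 12 5 14)| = 14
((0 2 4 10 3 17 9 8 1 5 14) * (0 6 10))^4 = (0 2 4)(1 10 8 6 9 14 17 5 3)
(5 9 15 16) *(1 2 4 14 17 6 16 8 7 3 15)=(1 2 4 14 17 6 16 5 9)(3 15 8 7)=[0, 2, 4, 15, 14, 9, 16, 3, 7, 1, 10, 11, 12, 13, 17, 8, 5, 6]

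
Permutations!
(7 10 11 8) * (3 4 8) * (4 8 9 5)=[0, 1, 2, 8, 9, 4, 6, 10, 7, 5, 11, 3]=(3 8 7 10 11)(4 9 5)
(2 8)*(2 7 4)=(2 8 7 4)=[0, 1, 8, 3, 2, 5, 6, 4, 7]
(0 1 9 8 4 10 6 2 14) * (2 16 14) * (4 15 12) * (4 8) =[1, 9, 2, 3, 10, 5, 16, 7, 15, 4, 6, 11, 8, 13, 0, 12, 14] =(0 1 9 4 10 6 16 14)(8 15 12)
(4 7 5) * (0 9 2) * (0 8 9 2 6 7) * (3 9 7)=(0 2 8 7 5 4)(3 9 6)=[2, 1, 8, 9, 0, 4, 3, 5, 7, 6]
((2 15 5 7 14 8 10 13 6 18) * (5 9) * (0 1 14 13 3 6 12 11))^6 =((0 1 14 8 10 3 6 18 2 15 9 5 7 13 12 11))^6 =(0 6 7 14 2 12 10 9)(1 18 13 8 15 11 3 5)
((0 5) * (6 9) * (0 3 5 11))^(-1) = ((0 11)(3 5)(6 9))^(-1) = (0 11)(3 5)(6 9)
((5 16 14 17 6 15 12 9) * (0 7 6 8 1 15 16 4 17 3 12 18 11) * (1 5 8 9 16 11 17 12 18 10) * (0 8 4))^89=((0 7 6 11 8 5)(1 15 10)(3 18 17 9 4 12 16 14))^89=(0 5 8 11 6 7)(1 10 15)(3 18 17 9 4 12 16 14)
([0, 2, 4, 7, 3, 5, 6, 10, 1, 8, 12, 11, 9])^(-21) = (1 12 3)(2 9 7)(4 8 10)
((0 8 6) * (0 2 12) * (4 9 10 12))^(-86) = (0 6 4 10)(2 9 12 8)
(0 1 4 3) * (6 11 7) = (0 1 4 3)(6 11 7) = [1, 4, 2, 0, 3, 5, 11, 6, 8, 9, 10, 7]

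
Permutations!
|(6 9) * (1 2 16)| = |(1 2 16)(6 9)| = 6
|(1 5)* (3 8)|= |(1 5)(3 8)|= 2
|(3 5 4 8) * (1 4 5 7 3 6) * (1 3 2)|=7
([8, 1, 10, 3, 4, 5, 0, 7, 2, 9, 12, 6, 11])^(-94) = [12, 1, 6, 3, 4, 5, 10, 7, 11, 9, 0, 2, 8]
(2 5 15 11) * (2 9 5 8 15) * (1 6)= (1 6)(2 8 15 11 9 5)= [0, 6, 8, 3, 4, 2, 1, 7, 15, 5, 10, 9, 12, 13, 14, 11]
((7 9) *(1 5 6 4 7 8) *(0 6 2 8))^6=((0 6 4 7 9)(1 5 2 8))^6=(0 6 4 7 9)(1 2)(5 8)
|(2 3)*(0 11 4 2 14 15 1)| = 8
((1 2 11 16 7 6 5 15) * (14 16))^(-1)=(1 15 5 6 7 16 14 11 2)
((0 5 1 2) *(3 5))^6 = (0 3 5 1 2)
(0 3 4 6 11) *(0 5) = (0 3 4 6 11 5) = [3, 1, 2, 4, 6, 0, 11, 7, 8, 9, 10, 5]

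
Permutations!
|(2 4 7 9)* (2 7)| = |(2 4)(7 9)| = 2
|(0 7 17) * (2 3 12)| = |(0 7 17)(2 3 12)| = 3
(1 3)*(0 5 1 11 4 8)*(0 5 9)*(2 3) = (0 9)(1 2 3 11 4 8 5) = [9, 2, 3, 11, 8, 1, 6, 7, 5, 0, 10, 4]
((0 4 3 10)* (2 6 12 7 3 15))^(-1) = (0 10 3 7 12 6 2 15 4)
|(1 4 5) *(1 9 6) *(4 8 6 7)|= 12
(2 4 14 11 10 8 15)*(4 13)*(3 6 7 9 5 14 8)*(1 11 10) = [0, 11, 13, 6, 8, 14, 7, 9, 15, 5, 3, 1, 12, 4, 10, 2] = (1 11)(2 13 4 8 15)(3 6 7 9 5 14 10)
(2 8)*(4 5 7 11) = (2 8)(4 5 7 11) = [0, 1, 8, 3, 5, 7, 6, 11, 2, 9, 10, 4]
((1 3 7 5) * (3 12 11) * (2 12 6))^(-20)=((1 6 2 12 11 3 7 5))^(-20)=(1 11)(2 7)(3 6)(5 12)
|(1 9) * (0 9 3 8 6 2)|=7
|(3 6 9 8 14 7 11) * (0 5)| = 14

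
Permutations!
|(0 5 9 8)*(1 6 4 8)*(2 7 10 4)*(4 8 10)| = 10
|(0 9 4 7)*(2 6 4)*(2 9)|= |(9)(0 2 6 4 7)|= 5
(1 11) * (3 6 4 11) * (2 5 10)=[0, 3, 5, 6, 11, 10, 4, 7, 8, 9, 2, 1]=(1 3 6 4 11)(2 5 10)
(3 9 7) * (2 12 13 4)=(2 12 13 4)(3 9 7)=[0, 1, 12, 9, 2, 5, 6, 3, 8, 7, 10, 11, 13, 4]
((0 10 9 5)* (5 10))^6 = ((0 5)(9 10))^6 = (10)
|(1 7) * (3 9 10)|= |(1 7)(3 9 10)|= 6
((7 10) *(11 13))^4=((7 10)(11 13))^4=(13)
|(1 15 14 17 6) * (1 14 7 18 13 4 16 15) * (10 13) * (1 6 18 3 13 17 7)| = |(1 6 14 7 3 13 4 16 15)(10 17 18)| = 9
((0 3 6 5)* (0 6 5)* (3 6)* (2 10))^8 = (10)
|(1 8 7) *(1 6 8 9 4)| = 3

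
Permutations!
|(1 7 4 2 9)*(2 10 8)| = 7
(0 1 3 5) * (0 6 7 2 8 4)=(0 1 3 5 6 7 2 8 4)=[1, 3, 8, 5, 0, 6, 7, 2, 4]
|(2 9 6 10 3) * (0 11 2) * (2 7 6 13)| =6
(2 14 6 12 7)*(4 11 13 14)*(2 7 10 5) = [0, 1, 4, 3, 11, 2, 12, 7, 8, 9, 5, 13, 10, 14, 6] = (2 4 11 13 14 6 12 10 5)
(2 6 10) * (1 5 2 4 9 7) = (1 5 2 6 10 4 9 7) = [0, 5, 6, 3, 9, 2, 10, 1, 8, 7, 4]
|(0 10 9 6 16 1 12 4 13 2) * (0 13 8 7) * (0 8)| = |(0 10 9 6 16 1 12 4)(2 13)(7 8)| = 8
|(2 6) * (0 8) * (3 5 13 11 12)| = |(0 8)(2 6)(3 5 13 11 12)| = 10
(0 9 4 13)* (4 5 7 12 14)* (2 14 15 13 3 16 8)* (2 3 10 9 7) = (0 7 12 15 13)(2 14 4 10 9 5)(3 16 8) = [7, 1, 14, 16, 10, 2, 6, 12, 3, 5, 9, 11, 15, 0, 4, 13, 8]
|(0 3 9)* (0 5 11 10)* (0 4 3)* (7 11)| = 7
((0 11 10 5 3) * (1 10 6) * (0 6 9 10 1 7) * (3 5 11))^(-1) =(0 7 6 3)(9 11 10)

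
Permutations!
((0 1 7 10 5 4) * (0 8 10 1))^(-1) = (1 7)(4 5 10 8)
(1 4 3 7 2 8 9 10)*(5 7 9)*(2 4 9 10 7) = [0, 9, 8, 10, 3, 2, 6, 4, 5, 7, 1] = (1 9 7 4 3 10)(2 8 5)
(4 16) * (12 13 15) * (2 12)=(2 12 13 15)(4 16)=[0, 1, 12, 3, 16, 5, 6, 7, 8, 9, 10, 11, 13, 15, 14, 2, 4]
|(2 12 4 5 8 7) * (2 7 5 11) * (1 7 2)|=|(1 7 2 12 4 11)(5 8)|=6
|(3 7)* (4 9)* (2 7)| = |(2 7 3)(4 9)| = 6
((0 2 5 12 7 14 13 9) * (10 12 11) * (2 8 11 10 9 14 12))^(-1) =((0 8 11 9)(2 5 10)(7 12)(13 14))^(-1) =(0 9 11 8)(2 10 5)(7 12)(13 14)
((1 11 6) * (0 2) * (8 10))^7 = ((0 2)(1 11 6)(8 10))^7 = (0 2)(1 11 6)(8 10)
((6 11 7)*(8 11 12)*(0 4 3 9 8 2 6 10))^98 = (0 3 8 7)(2 12 6)(4 9 11 10)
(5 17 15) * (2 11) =[0, 1, 11, 3, 4, 17, 6, 7, 8, 9, 10, 2, 12, 13, 14, 5, 16, 15] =(2 11)(5 17 15)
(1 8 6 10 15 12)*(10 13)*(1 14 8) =(6 13 10 15 12 14 8) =[0, 1, 2, 3, 4, 5, 13, 7, 6, 9, 15, 11, 14, 10, 8, 12]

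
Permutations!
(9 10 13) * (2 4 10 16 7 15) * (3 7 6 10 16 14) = (2 4 16 6 10 13 9 14 3 7 15) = [0, 1, 4, 7, 16, 5, 10, 15, 8, 14, 13, 11, 12, 9, 3, 2, 6]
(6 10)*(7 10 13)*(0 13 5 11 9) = (0 13 7 10 6 5 11 9) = [13, 1, 2, 3, 4, 11, 5, 10, 8, 0, 6, 9, 12, 7]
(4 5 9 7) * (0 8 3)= (0 8 3)(4 5 9 7)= [8, 1, 2, 0, 5, 9, 6, 4, 3, 7]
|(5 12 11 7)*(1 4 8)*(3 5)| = |(1 4 8)(3 5 12 11 7)| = 15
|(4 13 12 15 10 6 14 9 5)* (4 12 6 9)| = |(4 13 6 14)(5 12 15 10 9)| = 20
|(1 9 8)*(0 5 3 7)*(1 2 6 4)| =12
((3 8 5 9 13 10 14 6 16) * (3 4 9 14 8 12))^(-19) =(3 12)(4 16 6 14 5 8 10 13 9) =((3 12)(4 9 13 10 8 5 14 6 16))^(-19)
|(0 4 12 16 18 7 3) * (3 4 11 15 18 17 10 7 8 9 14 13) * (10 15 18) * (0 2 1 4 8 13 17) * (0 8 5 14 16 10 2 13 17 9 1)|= |(0 11 18 17 15 2)(1 4 12 10 7 5 14 9 16 8)(3 13)|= 30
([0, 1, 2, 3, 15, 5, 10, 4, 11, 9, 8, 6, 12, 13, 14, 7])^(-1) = [0, 1, 2, 3, 7, 5, 11, 15, 10, 9, 6, 8, 12, 13, 14, 4]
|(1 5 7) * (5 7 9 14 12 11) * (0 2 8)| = 30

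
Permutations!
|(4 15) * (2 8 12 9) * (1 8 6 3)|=|(1 8 12 9 2 6 3)(4 15)|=14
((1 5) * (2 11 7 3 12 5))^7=((1 2 11 7 3 12 5))^7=(12)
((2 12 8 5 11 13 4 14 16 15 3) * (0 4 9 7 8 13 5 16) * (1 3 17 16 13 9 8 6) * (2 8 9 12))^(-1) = (0 14 4)(1 6 7 9 13 8 3)(5 11)(15 16 17)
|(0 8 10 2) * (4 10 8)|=4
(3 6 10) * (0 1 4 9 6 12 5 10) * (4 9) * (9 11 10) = (0 1 11 10 3 12 5 9 6) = [1, 11, 2, 12, 4, 9, 0, 7, 8, 6, 3, 10, 5]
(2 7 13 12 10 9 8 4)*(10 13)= [0, 1, 7, 3, 2, 5, 6, 10, 4, 8, 9, 11, 13, 12]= (2 7 10 9 8 4)(12 13)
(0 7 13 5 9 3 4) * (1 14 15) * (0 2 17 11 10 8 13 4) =(0 7 4 2 17 11 10 8 13 5 9 3)(1 14 15) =[7, 14, 17, 0, 2, 9, 6, 4, 13, 3, 8, 10, 12, 5, 15, 1, 16, 11]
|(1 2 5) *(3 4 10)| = 3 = |(1 2 5)(3 4 10)|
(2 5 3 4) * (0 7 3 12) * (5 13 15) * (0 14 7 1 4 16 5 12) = (0 1 4 2 13 15 12 14 7 3 16 5) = [1, 4, 13, 16, 2, 0, 6, 3, 8, 9, 10, 11, 14, 15, 7, 12, 5]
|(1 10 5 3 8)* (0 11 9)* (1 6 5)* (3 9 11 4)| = |(11)(0 4 3 8 6 5 9)(1 10)| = 14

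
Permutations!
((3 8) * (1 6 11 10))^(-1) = ((1 6 11 10)(3 8))^(-1) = (1 10 11 6)(3 8)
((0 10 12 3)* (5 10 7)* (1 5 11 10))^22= ((0 7 11 10 12 3)(1 5))^22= (0 12 11)(3 10 7)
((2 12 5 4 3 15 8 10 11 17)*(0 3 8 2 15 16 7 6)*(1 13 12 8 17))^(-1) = ((0 3 16 7 6)(1 13 12 5 4 17 15 2 8 10 11))^(-1) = (0 6 7 16 3)(1 11 10 8 2 15 17 4 5 12 13)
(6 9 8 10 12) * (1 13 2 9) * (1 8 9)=(1 13 2)(6 8 10 12)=[0, 13, 1, 3, 4, 5, 8, 7, 10, 9, 12, 11, 6, 2]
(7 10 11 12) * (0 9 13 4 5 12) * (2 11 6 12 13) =(0 9 2 11)(4 5 13)(6 12 7 10) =[9, 1, 11, 3, 5, 13, 12, 10, 8, 2, 6, 0, 7, 4]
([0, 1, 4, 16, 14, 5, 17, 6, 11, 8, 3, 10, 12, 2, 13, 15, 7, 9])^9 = (17)(2 4 14 13)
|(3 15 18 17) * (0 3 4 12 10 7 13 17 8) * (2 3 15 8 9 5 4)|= |(0 15 18 9 5 4 12 10 7 13 17 2 3 8)|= 14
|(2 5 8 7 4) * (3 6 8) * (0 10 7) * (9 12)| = |(0 10 7 4 2 5 3 6 8)(9 12)| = 18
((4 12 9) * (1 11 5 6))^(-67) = (1 11 5 6)(4 9 12)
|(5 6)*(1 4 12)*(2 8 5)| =|(1 4 12)(2 8 5 6)| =12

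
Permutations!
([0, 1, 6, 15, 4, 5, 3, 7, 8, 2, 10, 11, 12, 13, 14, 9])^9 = (2 9 15 3 6)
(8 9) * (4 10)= [0, 1, 2, 3, 10, 5, 6, 7, 9, 8, 4]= (4 10)(8 9)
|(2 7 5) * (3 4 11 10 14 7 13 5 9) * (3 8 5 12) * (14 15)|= 13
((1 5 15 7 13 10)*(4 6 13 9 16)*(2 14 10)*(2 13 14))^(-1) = (1 10 14 6 4 16 9 7 15 5)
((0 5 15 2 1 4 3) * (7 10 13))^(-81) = (0 2 3 15 4 5 1)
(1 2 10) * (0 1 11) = (0 1 2 10 11) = [1, 2, 10, 3, 4, 5, 6, 7, 8, 9, 11, 0]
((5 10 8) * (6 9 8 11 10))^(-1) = (5 8 9 6)(10 11)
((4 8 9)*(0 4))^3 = (0 9 8 4) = ((0 4 8 9))^3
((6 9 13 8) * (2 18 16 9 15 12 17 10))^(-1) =((2 18 16 9 13 8 6 15 12 17 10))^(-1) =(2 10 17 12 15 6 8 13 9 16 18)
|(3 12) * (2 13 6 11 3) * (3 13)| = 3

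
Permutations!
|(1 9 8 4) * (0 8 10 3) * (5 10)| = |(0 8 4 1 9 5 10 3)| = 8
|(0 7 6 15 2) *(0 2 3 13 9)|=|(0 7 6 15 3 13 9)|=7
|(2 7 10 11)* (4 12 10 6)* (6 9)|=|(2 7 9 6 4 12 10 11)|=8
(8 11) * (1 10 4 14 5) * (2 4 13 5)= (1 10 13 5)(2 4 14)(8 11)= [0, 10, 4, 3, 14, 1, 6, 7, 11, 9, 13, 8, 12, 5, 2]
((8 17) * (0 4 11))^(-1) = (0 11 4)(8 17)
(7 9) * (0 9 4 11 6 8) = (0 9 7 4 11 6 8) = [9, 1, 2, 3, 11, 5, 8, 4, 0, 7, 10, 6]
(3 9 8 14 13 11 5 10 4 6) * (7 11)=(3 9 8 14 13 7 11 5 10 4 6)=[0, 1, 2, 9, 6, 10, 3, 11, 14, 8, 4, 5, 12, 7, 13]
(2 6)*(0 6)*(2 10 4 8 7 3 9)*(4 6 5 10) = (0 5 10 6 4 8 7 3 9 2) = [5, 1, 0, 9, 8, 10, 4, 3, 7, 2, 6]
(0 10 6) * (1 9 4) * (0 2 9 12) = [10, 12, 9, 3, 1, 5, 2, 7, 8, 4, 6, 11, 0] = (0 10 6 2 9 4 1 12)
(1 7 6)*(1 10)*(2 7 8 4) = (1 8 4 2 7 6 10) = [0, 8, 7, 3, 2, 5, 10, 6, 4, 9, 1]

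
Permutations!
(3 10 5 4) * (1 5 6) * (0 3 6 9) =(0 3 10 9)(1 5 4 6) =[3, 5, 2, 10, 6, 4, 1, 7, 8, 0, 9]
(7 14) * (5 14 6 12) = (5 14 7 6 12) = [0, 1, 2, 3, 4, 14, 12, 6, 8, 9, 10, 11, 5, 13, 7]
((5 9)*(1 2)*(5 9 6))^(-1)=((9)(1 2)(5 6))^(-1)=(9)(1 2)(5 6)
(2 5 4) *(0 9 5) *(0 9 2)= (0 2 9 5 4)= [2, 1, 9, 3, 0, 4, 6, 7, 8, 5]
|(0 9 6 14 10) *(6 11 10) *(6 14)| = 4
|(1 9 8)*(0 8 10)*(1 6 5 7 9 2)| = 14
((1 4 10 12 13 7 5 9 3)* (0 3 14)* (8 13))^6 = ((0 3 1 4 10 12 8 13 7 5 9 14))^6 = (0 8)(1 7)(3 13)(4 5)(9 10)(12 14)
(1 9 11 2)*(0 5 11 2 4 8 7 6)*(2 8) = (0 5 11 4 2 1 9 8 7 6) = [5, 9, 1, 3, 2, 11, 0, 6, 7, 8, 10, 4]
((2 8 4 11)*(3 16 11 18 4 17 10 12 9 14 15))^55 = (4 18)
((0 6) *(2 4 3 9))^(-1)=((0 6)(2 4 3 9))^(-1)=(0 6)(2 9 3 4)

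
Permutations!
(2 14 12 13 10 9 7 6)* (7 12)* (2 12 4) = (2 14 7 6 12 13 10 9 4) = [0, 1, 14, 3, 2, 5, 12, 6, 8, 4, 9, 11, 13, 10, 7]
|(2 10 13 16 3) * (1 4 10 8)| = |(1 4 10 13 16 3 2 8)| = 8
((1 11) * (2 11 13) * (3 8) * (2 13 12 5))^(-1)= (13)(1 11 2 5 12)(3 8)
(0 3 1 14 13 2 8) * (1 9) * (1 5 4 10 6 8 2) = (0 3 9 5 4 10 6 8)(1 14 13) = [3, 14, 2, 9, 10, 4, 8, 7, 0, 5, 6, 11, 12, 1, 13]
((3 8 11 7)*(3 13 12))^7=(3 8 11 7 13 12)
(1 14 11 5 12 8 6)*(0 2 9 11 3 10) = (0 2 9 11 5 12 8 6 1 14 3 10) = [2, 14, 9, 10, 4, 12, 1, 7, 6, 11, 0, 5, 8, 13, 3]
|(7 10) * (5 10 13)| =4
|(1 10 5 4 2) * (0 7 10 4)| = |(0 7 10 5)(1 4 2)| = 12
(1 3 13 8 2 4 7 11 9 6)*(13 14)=(1 3 14 13 8 2 4 7 11 9 6)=[0, 3, 4, 14, 7, 5, 1, 11, 2, 6, 10, 9, 12, 8, 13]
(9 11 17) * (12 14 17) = [0, 1, 2, 3, 4, 5, 6, 7, 8, 11, 10, 12, 14, 13, 17, 15, 16, 9] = (9 11 12 14 17)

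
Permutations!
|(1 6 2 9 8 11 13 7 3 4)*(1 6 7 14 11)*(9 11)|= 11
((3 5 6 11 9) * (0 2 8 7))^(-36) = ((0 2 8 7)(3 5 6 11 9))^(-36) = (3 9 11 6 5)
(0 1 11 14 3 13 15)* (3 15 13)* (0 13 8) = (0 1 11 14 15 13 8) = [1, 11, 2, 3, 4, 5, 6, 7, 0, 9, 10, 14, 12, 8, 15, 13]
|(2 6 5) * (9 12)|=6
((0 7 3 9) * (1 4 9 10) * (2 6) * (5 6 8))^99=(0 7 3 10 1 4 9)(2 6 5 8)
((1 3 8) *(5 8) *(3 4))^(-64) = (1 4 3 5 8)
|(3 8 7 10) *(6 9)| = 4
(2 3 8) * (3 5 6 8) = (2 5 6 8) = [0, 1, 5, 3, 4, 6, 8, 7, 2]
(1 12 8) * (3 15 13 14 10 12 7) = (1 7 3 15 13 14 10 12 8) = [0, 7, 2, 15, 4, 5, 6, 3, 1, 9, 12, 11, 8, 14, 10, 13]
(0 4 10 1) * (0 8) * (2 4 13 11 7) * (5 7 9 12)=[13, 8, 4, 3, 10, 7, 6, 2, 0, 12, 1, 9, 5, 11]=(0 13 11 9 12 5 7 2 4 10 1 8)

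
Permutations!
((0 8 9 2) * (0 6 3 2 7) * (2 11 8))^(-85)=((0 2 6 3 11 8 9 7))^(-85)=(0 3 9 2 11 7 6 8)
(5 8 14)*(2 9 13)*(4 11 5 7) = (2 9 13)(4 11 5 8 14 7) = [0, 1, 9, 3, 11, 8, 6, 4, 14, 13, 10, 5, 12, 2, 7]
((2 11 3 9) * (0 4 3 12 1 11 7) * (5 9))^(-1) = (0 7 2 9 5 3 4)(1 12 11)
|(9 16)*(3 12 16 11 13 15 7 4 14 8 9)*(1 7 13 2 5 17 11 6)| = |(1 7 4 14 8 9 6)(2 5 17 11)(3 12 16)(13 15)| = 84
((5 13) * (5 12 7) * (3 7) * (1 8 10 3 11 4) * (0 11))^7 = (0 7 1 12 3 4 13 10 11 5 8)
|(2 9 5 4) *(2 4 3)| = 4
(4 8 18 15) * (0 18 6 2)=(0 18 15 4 8 6 2)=[18, 1, 0, 3, 8, 5, 2, 7, 6, 9, 10, 11, 12, 13, 14, 4, 16, 17, 15]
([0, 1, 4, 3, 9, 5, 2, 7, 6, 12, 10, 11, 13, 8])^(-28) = (13)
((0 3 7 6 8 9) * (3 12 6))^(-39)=(0 12 6 8 9)(3 7)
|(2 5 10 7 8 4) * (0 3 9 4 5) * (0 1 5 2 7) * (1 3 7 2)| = |(0 7 8 1 5 10)(2 3 9 4)| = 12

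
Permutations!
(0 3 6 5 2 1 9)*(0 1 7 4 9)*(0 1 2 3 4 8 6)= (0 4 9 2 7 8 6 5 3)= [4, 1, 7, 0, 9, 3, 5, 8, 6, 2]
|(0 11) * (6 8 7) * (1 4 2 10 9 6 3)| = |(0 11)(1 4 2 10 9 6 8 7 3)| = 18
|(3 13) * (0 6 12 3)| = |(0 6 12 3 13)| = 5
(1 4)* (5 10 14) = (1 4)(5 10 14) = [0, 4, 2, 3, 1, 10, 6, 7, 8, 9, 14, 11, 12, 13, 5]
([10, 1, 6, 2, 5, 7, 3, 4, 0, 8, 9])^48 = [0, 1, 2, 3, 4, 5, 6, 7, 8, 9, 10]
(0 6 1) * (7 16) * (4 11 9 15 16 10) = (0 6 1)(4 11 9 15 16 7 10) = [6, 0, 2, 3, 11, 5, 1, 10, 8, 15, 4, 9, 12, 13, 14, 16, 7]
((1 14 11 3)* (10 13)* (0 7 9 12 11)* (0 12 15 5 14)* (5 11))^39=(0 11 7 3 9 1 15)(10 13)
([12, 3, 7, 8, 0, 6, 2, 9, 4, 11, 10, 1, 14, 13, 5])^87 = (0 1 2 12 3 7 14 8 9 5 4 11 6)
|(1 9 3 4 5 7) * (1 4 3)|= |(1 9)(4 5 7)|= 6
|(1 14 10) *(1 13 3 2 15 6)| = |(1 14 10 13 3 2 15 6)| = 8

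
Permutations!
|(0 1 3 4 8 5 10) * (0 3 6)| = 15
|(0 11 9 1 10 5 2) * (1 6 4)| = 9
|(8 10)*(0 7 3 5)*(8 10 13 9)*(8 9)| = |(0 7 3 5)(8 13)| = 4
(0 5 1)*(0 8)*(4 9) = [5, 8, 2, 3, 9, 1, 6, 7, 0, 4] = (0 5 1 8)(4 9)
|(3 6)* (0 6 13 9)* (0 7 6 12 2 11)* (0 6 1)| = 10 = |(0 12 2 11 6 3 13 9 7 1)|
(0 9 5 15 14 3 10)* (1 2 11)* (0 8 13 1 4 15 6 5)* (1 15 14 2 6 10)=[9, 6, 11, 1, 14, 10, 5, 7, 13, 0, 8, 4, 12, 15, 3, 2]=(0 9)(1 6 5 10 8 13 15 2 11 4 14 3)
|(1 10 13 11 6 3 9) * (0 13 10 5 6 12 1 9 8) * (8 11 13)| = 6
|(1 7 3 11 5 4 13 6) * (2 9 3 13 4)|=|(1 7 13 6)(2 9 3 11 5)|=20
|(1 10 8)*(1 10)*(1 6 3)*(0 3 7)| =10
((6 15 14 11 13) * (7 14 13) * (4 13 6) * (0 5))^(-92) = ((0 5)(4 13)(6 15)(7 14 11))^(-92) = (15)(7 14 11)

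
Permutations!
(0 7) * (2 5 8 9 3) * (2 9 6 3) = [7, 1, 5, 9, 4, 8, 3, 0, 6, 2] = (0 7)(2 5 8 6 3 9)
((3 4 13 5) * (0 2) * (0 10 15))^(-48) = ((0 2 10 15)(3 4 13 5))^(-48) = (15)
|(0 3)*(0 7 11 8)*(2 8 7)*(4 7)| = 12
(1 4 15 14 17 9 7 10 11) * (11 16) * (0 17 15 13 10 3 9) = (0 17)(1 4 13 10 16 11)(3 9 7)(14 15) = [17, 4, 2, 9, 13, 5, 6, 3, 8, 7, 16, 1, 12, 10, 15, 14, 11, 0]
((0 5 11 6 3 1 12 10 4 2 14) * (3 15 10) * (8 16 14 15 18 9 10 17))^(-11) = (0 6 10 15 16 5 18 4 17 14 11 9 2 8)(1 12 3)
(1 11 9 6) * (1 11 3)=(1 3)(6 11 9)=[0, 3, 2, 1, 4, 5, 11, 7, 8, 6, 10, 9]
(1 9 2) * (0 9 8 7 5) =(0 9 2 1 8 7 5) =[9, 8, 1, 3, 4, 0, 6, 5, 7, 2]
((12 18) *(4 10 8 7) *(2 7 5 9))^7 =(12 18)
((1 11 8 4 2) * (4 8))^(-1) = (1 2 4 11)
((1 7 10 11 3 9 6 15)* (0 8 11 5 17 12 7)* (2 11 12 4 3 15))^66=((0 8 12 7 10 5 17 4 3 9 6 2 11 15 1))^66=(0 17 11 7 9)(1 5 2 12 3)(4 15 10 6 8)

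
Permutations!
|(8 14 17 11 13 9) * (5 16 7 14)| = 9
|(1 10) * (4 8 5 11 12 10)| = |(1 4 8 5 11 12 10)| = 7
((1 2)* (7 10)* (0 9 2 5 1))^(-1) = ((0 9 2)(1 5)(7 10))^(-1) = (0 2 9)(1 5)(7 10)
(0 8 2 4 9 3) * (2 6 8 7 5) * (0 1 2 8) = [7, 2, 4, 1, 9, 8, 0, 5, 6, 3] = (0 7 5 8 6)(1 2 4 9 3)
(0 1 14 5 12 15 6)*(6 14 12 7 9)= [1, 12, 2, 3, 4, 7, 0, 9, 8, 6, 10, 11, 15, 13, 5, 14]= (0 1 12 15 14 5 7 9 6)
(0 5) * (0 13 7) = (0 5 13 7) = [5, 1, 2, 3, 4, 13, 6, 0, 8, 9, 10, 11, 12, 7]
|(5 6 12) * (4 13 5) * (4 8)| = |(4 13 5 6 12 8)| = 6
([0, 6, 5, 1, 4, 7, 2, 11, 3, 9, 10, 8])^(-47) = [0, 6, 5, 1, 4, 7, 2, 11, 3, 9, 10, 8]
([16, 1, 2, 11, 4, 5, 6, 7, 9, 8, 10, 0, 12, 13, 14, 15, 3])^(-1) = (0 11 3 16)(8 9)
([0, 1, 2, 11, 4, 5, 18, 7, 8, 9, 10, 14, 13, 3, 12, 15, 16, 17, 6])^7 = (3 14 13 11 12)(6 18)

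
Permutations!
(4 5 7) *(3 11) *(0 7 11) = (0 7 4 5 11 3) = [7, 1, 2, 0, 5, 11, 6, 4, 8, 9, 10, 3]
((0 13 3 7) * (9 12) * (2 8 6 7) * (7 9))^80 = ((0 13 3 2 8 6 9 12 7))^80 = (0 7 12 9 6 8 2 3 13)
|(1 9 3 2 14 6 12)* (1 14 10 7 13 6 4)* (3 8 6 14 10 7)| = |(1 9 8 6 12 10 3 2 7 13 14 4)| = 12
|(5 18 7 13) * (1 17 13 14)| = |(1 17 13 5 18 7 14)| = 7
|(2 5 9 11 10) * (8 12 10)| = |(2 5 9 11 8 12 10)| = 7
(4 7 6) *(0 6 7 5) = (7)(0 6 4 5) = [6, 1, 2, 3, 5, 0, 4, 7]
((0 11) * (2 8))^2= (11)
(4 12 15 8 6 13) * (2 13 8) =[0, 1, 13, 3, 12, 5, 8, 7, 6, 9, 10, 11, 15, 4, 14, 2] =(2 13 4 12 15)(6 8)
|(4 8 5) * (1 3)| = 6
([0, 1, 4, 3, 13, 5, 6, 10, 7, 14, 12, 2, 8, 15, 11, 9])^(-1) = (2 11 14 9 15 13 4)(7 8 12 10)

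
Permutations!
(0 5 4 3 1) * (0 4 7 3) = [5, 4, 2, 1, 0, 7, 6, 3] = (0 5 7 3 1 4)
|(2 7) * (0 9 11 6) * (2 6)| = |(0 9 11 2 7 6)| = 6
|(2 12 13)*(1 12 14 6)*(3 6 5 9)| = 9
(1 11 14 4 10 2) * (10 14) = (1 11 10 2)(4 14) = [0, 11, 1, 3, 14, 5, 6, 7, 8, 9, 2, 10, 12, 13, 4]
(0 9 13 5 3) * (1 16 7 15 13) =(0 9 1 16 7 15 13 5 3) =[9, 16, 2, 0, 4, 3, 6, 15, 8, 1, 10, 11, 12, 5, 14, 13, 7]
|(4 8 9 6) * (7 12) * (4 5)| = |(4 8 9 6 5)(7 12)| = 10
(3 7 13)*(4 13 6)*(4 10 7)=[0, 1, 2, 4, 13, 5, 10, 6, 8, 9, 7, 11, 12, 3]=(3 4 13)(6 10 7)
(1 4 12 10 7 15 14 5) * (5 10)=(1 4 12 5)(7 15 14 10)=[0, 4, 2, 3, 12, 1, 6, 15, 8, 9, 7, 11, 5, 13, 10, 14]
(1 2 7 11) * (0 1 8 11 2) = (0 1)(2 7)(8 11) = [1, 0, 7, 3, 4, 5, 6, 2, 11, 9, 10, 8]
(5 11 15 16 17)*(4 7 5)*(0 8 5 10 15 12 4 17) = (17)(0 8 5 11 12 4 7 10 15 16) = [8, 1, 2, 3, 7, 11, 6, 10, 5, 9, 15, 12, 4, 13, 14, 16, 0, 17]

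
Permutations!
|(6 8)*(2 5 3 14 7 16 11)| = 14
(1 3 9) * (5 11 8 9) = (1 3 5 11 8 9) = [0, 3, 2, 5, 4, 11, 6, 7, 9, 1, 10, 8]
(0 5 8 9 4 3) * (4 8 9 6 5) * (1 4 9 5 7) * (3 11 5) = (0 9 8 6 7 1 4 11 5 3) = [9, 4, 2, 0, 11, 3, 7, 1, 6, 8, 10, 5]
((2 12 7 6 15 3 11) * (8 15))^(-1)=((2 12 7 6 8 15 3 11))^(-1)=(2 11 3 15 8 6 7 12)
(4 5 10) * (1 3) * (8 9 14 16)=[0, 3, 2, 1, 5, 10, 6, 7, 9, 14, 4, 11, 12, 13, 16, 15, 8]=(1 3)(4 5 10)(8 9 14 16)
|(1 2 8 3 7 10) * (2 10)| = 4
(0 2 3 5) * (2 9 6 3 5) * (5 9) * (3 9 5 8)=(0 8 3 2 5)(6 9)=[8, 1, 5, 2, 4, 0, 9, 7, 3, 6]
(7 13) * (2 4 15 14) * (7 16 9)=(2 4 15 14)(7 13 16 9)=[0, 1, 4, 3, 15, 5, 6, 13, 8, 7, 10, 11, 12, 16, 2, 14, 9]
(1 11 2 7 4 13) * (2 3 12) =[0, 11, 7, 12, 13, 5, 6, 4, 8, 9, 10, 3, 2, 1] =(1 11 3 12 2 7 4 13)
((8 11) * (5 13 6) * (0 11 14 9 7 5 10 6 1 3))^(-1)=(0 3 1 13 5 7 9 14 8 11)(6 10)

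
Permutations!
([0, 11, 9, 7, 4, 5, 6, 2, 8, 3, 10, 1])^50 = [0, 1, 3, 2, 4, 5, 6, 9, 8, 7, 10, 11]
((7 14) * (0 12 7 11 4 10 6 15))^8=(0 15 6 10 4 11 14 7 12)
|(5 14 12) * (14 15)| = |(5 15 14 12)| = 4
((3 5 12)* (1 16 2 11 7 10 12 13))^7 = (1 3 7 16 5 10 2 13 12 11)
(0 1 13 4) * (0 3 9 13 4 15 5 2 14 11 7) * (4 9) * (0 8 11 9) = [1, 0, 14, 4, 3, 2, 6, 8, 11, 13, 10, 7, 12, 15, 9, 5] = (0 1)(2 14 9 13 15 5)(3 4)(7 8 11)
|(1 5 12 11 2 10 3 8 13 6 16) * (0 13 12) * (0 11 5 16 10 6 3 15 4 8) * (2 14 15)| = 42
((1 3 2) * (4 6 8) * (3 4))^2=((1 4 6 8 3 2))^2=(1 6 3)(2 4 8)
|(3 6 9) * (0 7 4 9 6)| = |(0 7 4 9 3)| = 5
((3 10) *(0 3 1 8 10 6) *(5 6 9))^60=(10)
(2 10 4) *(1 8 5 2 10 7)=(1 8 5 2 7)(4 10)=[0, 8, 7, 3, 10, 2, 6, 1, 5, 9, 4]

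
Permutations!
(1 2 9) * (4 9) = (1 2 4 9) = [0, 2, 4, 3, 9, 5, 6, 7, 8, 1]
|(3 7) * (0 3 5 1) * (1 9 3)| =|(0 1)(3 7 5 9)| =4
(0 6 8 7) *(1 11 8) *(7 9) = (0 6 1 11 8 9 7) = [6, 11, 2, 3, 4, 5, 1, 0, 9, 7, 10, 8]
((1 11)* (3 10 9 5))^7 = (1 11)(3 5 9 10)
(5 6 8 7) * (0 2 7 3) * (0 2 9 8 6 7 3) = (0 9 8)(2 3)(5 7) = [9, 1, 3, 2, 4, 7, 6, 5, 0, 8]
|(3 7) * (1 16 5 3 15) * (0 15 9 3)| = 15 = |(0 15 1 16 5)(3 7 9)|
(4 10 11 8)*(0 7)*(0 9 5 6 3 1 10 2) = [7, 10, 0, 1, 2, 6, 3, 9, 4, 5, 11, 8] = (0 7 9 5 6 3 1 10 11 8 4 2)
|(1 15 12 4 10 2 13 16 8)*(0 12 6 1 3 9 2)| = 12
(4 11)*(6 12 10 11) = (4 6 12 10 11) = [0, 1, 2, 3, 6, 5, 12, 7, 8, 9, 11, 4, 10]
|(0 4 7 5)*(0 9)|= 5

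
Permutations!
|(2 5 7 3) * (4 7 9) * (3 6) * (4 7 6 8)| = 8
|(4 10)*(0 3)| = 2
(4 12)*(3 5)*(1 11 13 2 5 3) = (1 11 13 2 5)(4 12) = [0, 11, 5, 3, 12, 1, 6, 7, 8, 9, 10, 13, 4, 2]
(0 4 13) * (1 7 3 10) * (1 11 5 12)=[4, 7, 2, 10, 13, 12, 6, 3, 8, 9, 11, 5, 1, 0]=(0 4 13)(1 7 3 10 11 5 12)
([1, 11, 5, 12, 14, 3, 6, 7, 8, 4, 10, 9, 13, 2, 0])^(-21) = (0 9)(1 4)(2 13 12 3 5)(11 14)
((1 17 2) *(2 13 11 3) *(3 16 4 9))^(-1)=(1 2 3 9 4 16 11 13 17)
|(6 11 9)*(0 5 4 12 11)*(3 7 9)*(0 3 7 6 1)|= 8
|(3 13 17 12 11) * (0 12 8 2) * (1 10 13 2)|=5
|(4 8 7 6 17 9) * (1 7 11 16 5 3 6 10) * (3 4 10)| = |(1 7 3 6 17 9 10)(4 8 11 16 5)| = 35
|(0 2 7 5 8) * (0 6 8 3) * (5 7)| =4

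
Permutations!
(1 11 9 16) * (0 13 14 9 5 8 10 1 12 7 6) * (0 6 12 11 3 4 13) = [0, 3, 2, 4, 13, 8, 6, 12, 10, 16, 1, 5, 7, 14, 9, 15, 11] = (1 3 4 13 14 9 16 11 5 8 10)(7 12)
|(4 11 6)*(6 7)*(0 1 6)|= |(0 1 6 4 11 7)|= 6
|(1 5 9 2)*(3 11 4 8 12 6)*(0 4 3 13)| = 12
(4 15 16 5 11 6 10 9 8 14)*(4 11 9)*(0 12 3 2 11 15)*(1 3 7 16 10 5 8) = (0 12 7 16 8 14 15 10 4)(1 3 2 11 6 5 9) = [12, 3, 11, 2, 0, 9, 5, 16, 14, 1, 4, 6, 7, 13, 15, 10, 8]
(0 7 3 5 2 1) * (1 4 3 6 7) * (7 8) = (0 1)(2 4 3 5)(6 8 7) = [1, 0, 4, 5, 3, 2, 8, 6, 7]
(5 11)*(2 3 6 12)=[0, 1, 3, 6, 4, 11, 12, 7, 8, 9, 10, 5, 2]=(2 3 6 12)(5 11)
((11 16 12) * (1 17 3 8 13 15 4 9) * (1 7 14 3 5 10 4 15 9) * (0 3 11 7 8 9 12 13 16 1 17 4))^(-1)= (0 10 5 17 4 1 11 14 7 12 13 16 8 9 3)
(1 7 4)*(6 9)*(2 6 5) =(1 7 4)(2 6 9 5) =[0, 7, 6, 3, 1, 2, 9, 4, 8, 5]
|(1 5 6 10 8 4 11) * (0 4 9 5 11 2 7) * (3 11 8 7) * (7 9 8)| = 28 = |(0 4 2 3 11 1 7)(5 6 10 9)|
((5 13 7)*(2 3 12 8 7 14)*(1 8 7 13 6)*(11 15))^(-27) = ((1 8 13 14 2 3 12 7 5 6)(11 15))^(-27) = (1 14 12 6 13 3 5 8 2 7)(11 15)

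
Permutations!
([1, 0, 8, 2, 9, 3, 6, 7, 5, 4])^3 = [1, 0, 3, 5, 9, 8, 6, 7, 2, 4]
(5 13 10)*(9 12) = [0, 1, 2, 3, 4, 13, 6, 7, 8, 12, 5, 11, 9, 10] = (5 13 10)(9 12)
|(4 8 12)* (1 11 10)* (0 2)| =|(0 2)(1 11 10)(4 8 12)| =6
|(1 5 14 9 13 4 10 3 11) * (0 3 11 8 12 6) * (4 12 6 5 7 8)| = 45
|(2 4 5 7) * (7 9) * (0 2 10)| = |(0 2 4 5 9 7 10)| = 7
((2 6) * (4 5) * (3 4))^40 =(6)(3 4 5)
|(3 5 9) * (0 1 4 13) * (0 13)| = 3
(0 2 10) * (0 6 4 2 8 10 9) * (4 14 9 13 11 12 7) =(0 8 10 6 14 9)(2 13 11 12 7 4) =[8, 1, 13, 3, 2, 5, 14, 4, 10, 0, 6, 12, 7, 11, 9]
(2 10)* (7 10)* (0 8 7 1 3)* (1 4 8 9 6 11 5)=(0 9 6 11 5 1 3)(2 4 8 7 10)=[9, 3, 4, 0, 8, 1, 11, 10, 7, 6, 2, 5]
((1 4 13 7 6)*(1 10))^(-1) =((1 4 13 7 6 10))^(-1) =(1 10 6 7 13 4)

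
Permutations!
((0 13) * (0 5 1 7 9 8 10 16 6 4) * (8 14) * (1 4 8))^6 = (0 5)(1 9)(4 13)(6 10)(7 14)(8 16)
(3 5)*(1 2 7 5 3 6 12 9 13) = (1 2 7 5 6 12 9 13) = [0, 2, 7, 3, 4, 6, 12, 5, 8, 13, 10, 11, 9, 1]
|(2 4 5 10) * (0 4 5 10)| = 5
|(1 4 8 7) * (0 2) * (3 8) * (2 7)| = 7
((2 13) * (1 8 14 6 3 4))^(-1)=((1 8 14 6 3 4)(2 13))^(-1)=(1 4 3 6 14 8)(2 13)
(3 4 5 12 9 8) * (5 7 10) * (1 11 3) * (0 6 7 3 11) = (0 6 7 10 5 12 9 8 1)(3 4) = [6, 0, 2, 4, 3, 12, 7, 10, 1, 8, 5, 11, 9]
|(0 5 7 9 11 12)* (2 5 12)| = 10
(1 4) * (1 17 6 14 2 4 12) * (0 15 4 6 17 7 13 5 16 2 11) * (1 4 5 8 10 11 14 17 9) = (0 15 5 16 2 6 17 9 1 12 4 7 13 8 10 11) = [15, 12, 6, 3, 7, 16, 17, 13, 10, 1, 11, 0, 4, 8, 14, 5, 2, 9]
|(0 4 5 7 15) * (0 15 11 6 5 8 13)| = |(15)(0 4 8 13)(5 7 11 6)| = 4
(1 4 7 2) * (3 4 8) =(1 8 3 4 7 2) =[0, 8, 1, 4, 7, 5, 6, 2, 3]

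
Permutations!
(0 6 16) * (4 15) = [6, 1, 2, 3, 15, 5, 16, 7, 8, 9, 10, 11, 12, 13, 14, 4, 0] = (0 6 16)(4 15)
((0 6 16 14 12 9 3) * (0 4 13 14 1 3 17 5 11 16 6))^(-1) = (1 16 11 5 17 9 12 14 13 4 3)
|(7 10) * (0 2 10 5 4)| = |(0 2 10 7 5 4)| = 6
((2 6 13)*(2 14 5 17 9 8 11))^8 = (2 11 8 9 17 5 14 13 6)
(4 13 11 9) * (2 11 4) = (2 11 9)(4 13) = [0, 1, 11, 3, 13, 5, 6, 7, 8, 2, 10, 9, 12, 4]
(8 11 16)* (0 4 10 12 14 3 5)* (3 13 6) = (0 4 10 12 14 13 6 3 5)(8 11 16) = [4, 1, 2, 5, 10, 0, 3, 7, 11, 9, 12, 16, 14, 6, 13, 15, 8]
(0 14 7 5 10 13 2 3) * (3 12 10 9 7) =(0 14 3)(2 12 10 13)(5 9 7) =[14, 1, 12, 0, 4, 9, 6, 5, 8, 7, 13, 11, 10, 2, 3]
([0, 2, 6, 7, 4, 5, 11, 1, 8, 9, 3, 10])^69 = [0, 7, 1, 10, 4, 5, 2, 3, 8, 9, 11, 6]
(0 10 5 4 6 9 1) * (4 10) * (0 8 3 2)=(0 4 6 9 1 8 3 2)(5 10)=[4, 8, 0, 2, 6, 10, 9, 7, 3, 1, 5]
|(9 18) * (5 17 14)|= 6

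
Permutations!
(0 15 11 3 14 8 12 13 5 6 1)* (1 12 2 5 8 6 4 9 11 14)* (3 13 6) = (0 15 14 3 1)(2 5 4 9 11 13 8)(6 12) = [15, 0, 5, 1, 9, 4, 12, 7, 2, 11, 10, 13, 6, 8, 3, 14]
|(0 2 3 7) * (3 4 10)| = 6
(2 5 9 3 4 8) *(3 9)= (9)(2 5 3 4 8)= [0, 1, 5, 4, 8, 3, 6, 7, 2, 9]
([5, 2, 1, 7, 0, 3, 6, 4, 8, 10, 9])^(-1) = [4, 2, 1, 5, 7, 0, 6, 3, 8, 10, 9]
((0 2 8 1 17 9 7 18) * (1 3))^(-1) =(0 18 7 9 17 1 3 8 2)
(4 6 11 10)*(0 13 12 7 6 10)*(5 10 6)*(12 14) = (0 13 14 12 7 5 10 4 6 11) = [13, 1, 2, 3, 6, 10, 11, 5, 8, 9, 4, 0, 7, 14, 12]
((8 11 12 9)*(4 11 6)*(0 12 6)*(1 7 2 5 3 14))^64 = (1 3 2)(4 11 6)(5 7 14) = ((0 12 9 8)(1 7 2 5 3 14)(4 11 6))^64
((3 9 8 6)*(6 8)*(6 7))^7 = (3 6 7 9) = ((3 9 7 6))^7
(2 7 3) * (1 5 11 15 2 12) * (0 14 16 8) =[14, 5, 7, 12, 4, 11, 6, 3, 0, 9, 10, 15, 1, 13, 16, 2, 8] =(0 14 16 8)(1 5 11 15 2 7 3 12)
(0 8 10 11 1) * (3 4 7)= [8, 0, 2, 4, 7, 5, 6, 3, 10, 9, 11, 1]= (0 8 10 11 1)(3 4 7)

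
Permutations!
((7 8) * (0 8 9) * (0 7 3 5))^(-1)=(0 5 3 8)(7 9)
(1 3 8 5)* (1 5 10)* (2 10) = (1 3 8 2 10) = [0, 3, 10, 8, 4, 5, 6, 7, 2, 9, 1]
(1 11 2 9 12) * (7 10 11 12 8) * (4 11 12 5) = (1 5 4 11 2 9 8 7 10 12) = [0, 5, 9, 3, 11, 4, 6, 10, 7, 8, 12, 2, 1]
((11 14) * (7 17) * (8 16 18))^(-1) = (7 17)(8 18 16)(11 14)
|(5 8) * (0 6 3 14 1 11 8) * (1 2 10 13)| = 11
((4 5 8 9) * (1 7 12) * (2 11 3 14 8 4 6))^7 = ((1 7 12)(2 11 3 14 8 9 6)(4 5))^7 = (14)(1 7 12)(4 5)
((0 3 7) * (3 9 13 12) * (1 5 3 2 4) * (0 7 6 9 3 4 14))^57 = (0 3 6 9 13 12 2 14)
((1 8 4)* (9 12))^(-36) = (12)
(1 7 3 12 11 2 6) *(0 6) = (0 6 1 7 3 12 11 2) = [6, 7, 0, 12, 4, 5, 1, 3, 8, 9, 10, 2, 11]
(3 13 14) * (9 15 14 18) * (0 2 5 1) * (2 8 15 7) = (0 8 15 14 3 13 18 9 7 2 5 1) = [8, 0, 5, 13, 4, 1, 6, 2, 15, 7, 10, 11, 12, 18, 3, 14, 16, 17, 9]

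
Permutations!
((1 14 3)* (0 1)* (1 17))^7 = (0 1 3 17 14)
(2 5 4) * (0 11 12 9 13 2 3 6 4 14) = (0 11 12 9 13 2 5 14)(3 6 4) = [11, 1, 5, 6, 3, 14, 4, 7, 8, 13, 10, 12, 9, 2, 0]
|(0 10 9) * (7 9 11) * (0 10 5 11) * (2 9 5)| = |(0 2 9 10)(5 11 7)| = 12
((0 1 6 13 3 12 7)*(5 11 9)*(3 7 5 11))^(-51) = (0 7 13 6 1)(9 11)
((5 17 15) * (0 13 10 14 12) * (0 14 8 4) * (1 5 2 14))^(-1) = (0 4 8 10 13)(1 12 14 2 15 17 5)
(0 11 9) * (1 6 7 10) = (0 11 9)(1 6 7 10) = [11, 6, 2, 3, 4, 5, 7, 10, 8, 0, 1, 9]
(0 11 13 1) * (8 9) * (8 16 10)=[11, 0, 2, 3, 4, 5, 6, 7, 9, 16, 8, 13, 12, 1, 14, 15, 10]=(0 11 13 1)(8 9 16 10)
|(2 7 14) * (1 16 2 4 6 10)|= |(1 16 2 7 14 4 6 10)|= 8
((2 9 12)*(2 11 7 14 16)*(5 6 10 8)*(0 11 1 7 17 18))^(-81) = (0 18 17 11)(1 16 12 14 9 7 2)(5 8 10 6)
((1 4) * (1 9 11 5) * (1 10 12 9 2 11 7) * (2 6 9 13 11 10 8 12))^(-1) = ((1 4 6 9 7)(2 10)(5 8 12 13 11))^(-1) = (1 7 9 6 4)(2 10)(5 11 13 12 8)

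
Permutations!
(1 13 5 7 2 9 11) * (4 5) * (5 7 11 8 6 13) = [0, 5, 9, 3, 7, 11, 13, 2, 6, 8, 10, 1, 12, 4] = (1 5 11)(2 9 8 6 13 4 7)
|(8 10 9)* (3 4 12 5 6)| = 15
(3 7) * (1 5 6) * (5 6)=(1 6)(3 7)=[0, 6, 2, 7, 4, 5, 1, 3]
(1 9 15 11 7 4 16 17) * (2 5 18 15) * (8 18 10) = (1 9 2 5 10 8 18 15 11 7 4 16 17) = [0, 9, 5, 3, 16, 10, 6, 4, 18, 2, 8, 7, 12, 13, 14, 11, 17, 1, 15]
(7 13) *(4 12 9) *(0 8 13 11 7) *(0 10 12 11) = (0 8 13 10 12 9 4 11 7) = [8, 1, 2, 3, 11, 5, 6, 0, 13, 4, 12, 7, 9, 10]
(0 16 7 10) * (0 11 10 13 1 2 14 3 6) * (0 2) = [16, 0, 14, 6, 4, 5, 2, 13, 8, 9, 11, 10, 12, 1, 3, 15, 7] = (0 16 7 13 1)(2 14 3 6)(10 11)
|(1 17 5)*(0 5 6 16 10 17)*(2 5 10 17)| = |(0 10 2 5 1)(6 16 17)| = 15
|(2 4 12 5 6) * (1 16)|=|(1 16)(2 4 12 5 6)|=10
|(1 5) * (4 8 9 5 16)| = 6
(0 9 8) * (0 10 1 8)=(0 9)(1 8 10)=[9, 8, 2, 3, 4, 5, 6, 7, 10, 0, 1]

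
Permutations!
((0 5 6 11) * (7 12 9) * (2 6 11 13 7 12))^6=(2 13)(6 7)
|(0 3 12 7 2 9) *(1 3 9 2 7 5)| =4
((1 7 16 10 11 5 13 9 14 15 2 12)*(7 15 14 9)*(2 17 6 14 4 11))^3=(1 6 11 7 2 15 14 5 16 12 17 4 13 10)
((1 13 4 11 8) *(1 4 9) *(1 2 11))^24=((1 13 9 2 11 8 4))^24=(1 2 4 9 8 13 11)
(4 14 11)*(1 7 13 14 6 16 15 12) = (1 7 13 14 11 4 6 16 15 12) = [0, 7, 2, 3, 6, 5, 16, 13, 8, 9, 10, 4, 1, 14, 11, 12, 15]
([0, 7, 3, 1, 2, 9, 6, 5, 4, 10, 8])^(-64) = [0, 3, 4, 2, 8, 7, 6, 1, 10, 5, 9]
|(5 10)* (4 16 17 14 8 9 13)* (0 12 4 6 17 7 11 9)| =|(0 12 4 16 7 11 9 13 6 17 14 8)(5 10)| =12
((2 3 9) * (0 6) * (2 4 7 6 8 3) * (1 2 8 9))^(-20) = (9)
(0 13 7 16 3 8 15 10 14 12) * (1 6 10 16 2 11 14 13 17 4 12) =(0 17 4 12)(1 6 10 13 7 2 11 14)(3 8 15 16) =[17, 6, 11, 8, 12, 5, 10, 2, 15, 9, 13, 14, 0, 7, 1, 16, 3, 4]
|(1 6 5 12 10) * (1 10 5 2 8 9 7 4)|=|(1 6 2 8 9 7 4)(5 12)|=14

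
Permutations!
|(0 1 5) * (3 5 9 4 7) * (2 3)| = |(0 1 9 4 7 2 3 5)| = 8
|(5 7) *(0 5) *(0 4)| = 4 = |(0 5 7 4)|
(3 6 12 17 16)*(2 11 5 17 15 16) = [0, 1, 11, 6, 4, 17, 12, 7, 8, 9, 10, 5, 15, 13, 14, 16, 3, 2] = (2 11 5 17)(3 6 12 15 16)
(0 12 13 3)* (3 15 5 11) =(0 12 13 15 5 11 3) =[12, 1, 2, 0, 4, 11, 6, 7, 8, 9, 10, 3, 13, 15, 14, 5]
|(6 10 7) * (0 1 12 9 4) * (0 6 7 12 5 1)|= |(1 5)(4 6 10 12 9)|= 10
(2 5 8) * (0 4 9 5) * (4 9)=(0 9 5 8 2)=[9, 1, 0, 3, 4, 8, 6, 7, 2, 5]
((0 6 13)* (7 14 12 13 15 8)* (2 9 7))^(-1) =((0 6 15 8 2 9 7 14 12 13))^(-1) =(0 13 12 14 7 9 2 8 15 6)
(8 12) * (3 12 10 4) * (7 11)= [0, 1, 2, 12, 3, 5, 6, 11, 10, 9, 4, 7, 8]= (3 12 8 10 4)(7 11)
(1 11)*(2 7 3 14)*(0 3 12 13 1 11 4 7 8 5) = (0 3 14 2 8 5)(1 4 7 12 13) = [3, 4, 8, 14, 7, 0, 6, 12, 5, 9, 10, 11, 13, 1, 2]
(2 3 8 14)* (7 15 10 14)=[0, 1, 3, 8, 4, 5, 6, 15, 7, 9, 14, 11, 12, 13, 2, 10]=(2 3 8 7 15 10 14)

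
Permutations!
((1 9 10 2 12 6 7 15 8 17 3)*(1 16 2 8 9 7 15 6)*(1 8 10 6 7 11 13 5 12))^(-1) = (1 2 16 3 17 8 12 5 13 11)(6 9 15)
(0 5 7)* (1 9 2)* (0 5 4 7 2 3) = (0 4 7 5 2 1 9 3) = [4, 9, 1, 0, 7, 2, 6, 5, 8, 3]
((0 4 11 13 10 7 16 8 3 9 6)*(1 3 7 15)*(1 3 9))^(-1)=((0 4 11 13 10 15 3 1 9 6)(7 16 8))^(-1)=(0 6 9 1 3 15 10 13 11 4)(7 8 16)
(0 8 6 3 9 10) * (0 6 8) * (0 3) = (0 3 9 10 6) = [3, 1, 2, 9, 4, 5, 0, 7, 8, 10, 6]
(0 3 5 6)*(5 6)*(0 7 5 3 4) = (0 4)(3 6 7 5) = [4, 1, 2, 6, 0, 3, 7, 5]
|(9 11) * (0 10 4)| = 6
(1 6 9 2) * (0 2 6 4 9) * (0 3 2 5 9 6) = (0 5 9)(1 4 6 3 2) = [5, 4, 1, 2, 6, 9, 3, 7, 8, 0]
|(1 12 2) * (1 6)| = |(1 12 2 6)| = 4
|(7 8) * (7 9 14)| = 4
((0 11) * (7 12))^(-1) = ((0 11)(7 12))^(-1) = (0 11)(7 12)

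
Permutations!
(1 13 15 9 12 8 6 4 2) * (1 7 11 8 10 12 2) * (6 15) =[0, 13, 7, 3, 1, 5, 4, 11, 15, 2, 12, 8, 10, 6, 14, 9] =(1 13 6 4)(2 7 11 8 15 9)(10 12)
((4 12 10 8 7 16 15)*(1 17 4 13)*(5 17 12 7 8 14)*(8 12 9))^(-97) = (1 17 9 4 8 7 12 16 10 15 14 13 5)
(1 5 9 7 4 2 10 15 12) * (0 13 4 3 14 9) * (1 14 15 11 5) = [13, 1, 10, 15, 2, 0, 6, 3, 8, 7, 11, 5, 14, 4, 9, 12] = (0 13 4 2 10 11 5)(3 15 12 14 9 7)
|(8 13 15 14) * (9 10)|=4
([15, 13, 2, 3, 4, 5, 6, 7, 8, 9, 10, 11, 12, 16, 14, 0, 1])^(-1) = (0 15)(1 16 13)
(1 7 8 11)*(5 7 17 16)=[0, 17, 2, 3, 4, 7, 6, 8, 11, 9, 10, 1, 12, 13, 14, 15, 5, 16]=(1 17 16 5 7 8 11)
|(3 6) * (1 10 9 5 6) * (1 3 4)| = |(1 10 9 5 6 4)| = 6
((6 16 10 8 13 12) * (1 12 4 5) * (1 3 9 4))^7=((1 12 6 16 10 8 13)(3 9 4 5))^7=(16)(3 5 4 9)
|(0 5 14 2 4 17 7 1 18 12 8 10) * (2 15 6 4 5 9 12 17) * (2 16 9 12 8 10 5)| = |(0 12 10)(1 18 17 7)(4 16 9 8 5 14 15 6)| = 24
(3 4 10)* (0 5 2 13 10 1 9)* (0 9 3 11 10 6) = (0 5 2 13 6)(1 3 4)(10 11) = [5, 3, 13, 4, 1, 2, 0, 7, 8, 9, 11, 10, 12, 6]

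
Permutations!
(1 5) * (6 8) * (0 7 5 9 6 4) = (0 7 5 1 9 6 8 4) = [7, 9, 2, 3, 0, 1, 8, 5, 4, 6]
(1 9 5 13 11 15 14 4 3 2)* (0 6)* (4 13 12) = (0 6)(1 9 5 12 4 3 2)(11 15 14 13) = [6, 9, 1, 2, 3, 12, 0, 7, 8, 5, 10, 15, 4, 11, 13, 14]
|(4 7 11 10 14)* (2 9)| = 10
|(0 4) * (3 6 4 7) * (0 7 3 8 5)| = 7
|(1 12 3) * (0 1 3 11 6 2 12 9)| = |(0 1 9)(2 12 11 6)| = 12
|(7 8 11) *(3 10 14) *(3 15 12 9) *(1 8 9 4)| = |(1 8 11 7 9 3 10 14 15 12 4)| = 11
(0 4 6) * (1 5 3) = (0 4 6)(1 5 3) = [4, 5, 2, 1, 6, 3, 0]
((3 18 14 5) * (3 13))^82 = (3 14 13 18 5)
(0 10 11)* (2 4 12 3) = (0 10 11)(2 4 12 3) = [10, 1, 4, 2, 12, 5, 6, 7, 8, 9, 11, 0, 3]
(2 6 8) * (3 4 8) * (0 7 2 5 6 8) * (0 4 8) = [7, 1, 0, 8, 4, 6, 3, 2, 5] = (0 7 2)(3 8 5 6)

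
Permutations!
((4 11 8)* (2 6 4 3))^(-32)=(2 8 4)(3 11 6)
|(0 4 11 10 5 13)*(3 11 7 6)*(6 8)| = 10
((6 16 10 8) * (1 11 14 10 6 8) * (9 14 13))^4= ((1 11 13 9 14 10)(6 16))^4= (16)(1 14 13)(9 11 10)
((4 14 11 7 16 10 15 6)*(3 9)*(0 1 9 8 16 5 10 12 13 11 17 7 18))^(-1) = (0 18 11 13 12 16 8 3 9 1)(4 6 15 10 5 7 17 14)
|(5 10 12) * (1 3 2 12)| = |(1 3 2 12 5 10)| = 6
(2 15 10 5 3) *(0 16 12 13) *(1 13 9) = (0 16 12 9 1 13)(2 15 10 5 3) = [16, 13, 15, 2, 4, 3, 6, 7, 8, 1, 5, 11, 9, 0, 14, 10, 12]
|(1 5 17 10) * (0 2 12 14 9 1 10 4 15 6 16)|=12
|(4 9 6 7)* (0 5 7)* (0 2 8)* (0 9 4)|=|(0 5 7)(2 8 9 6)|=12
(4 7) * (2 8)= [0, 1, 8, 3, 7, 5, 6, 4, 2]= (2 8)(4 7)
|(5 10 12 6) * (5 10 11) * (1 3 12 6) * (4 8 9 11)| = 30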